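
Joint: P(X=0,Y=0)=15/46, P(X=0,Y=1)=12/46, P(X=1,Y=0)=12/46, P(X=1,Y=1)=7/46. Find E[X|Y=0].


P(Y=0) = 27/46
E[X|Y=0] = (0*15 + 1*12)/27 = 12/27 = 4/9

4/9


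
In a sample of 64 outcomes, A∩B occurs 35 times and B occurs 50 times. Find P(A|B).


P(A|B) = P(A∩B)/P(B) = (35/64)/(50/64) = 35/50 = 7/10

7/10


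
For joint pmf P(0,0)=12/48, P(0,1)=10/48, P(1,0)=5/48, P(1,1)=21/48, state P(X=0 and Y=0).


Read from table: P(X=0, Y=0) = 12/48 = 1/4

1/4


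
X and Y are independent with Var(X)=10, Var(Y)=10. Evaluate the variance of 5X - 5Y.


Independence => Cov(X,Y)=0
Var(5X - 5Y) = 5^2*Var(X) + (-5)^2*Var(Y)
= 25*10 + 25*10 = 500

500


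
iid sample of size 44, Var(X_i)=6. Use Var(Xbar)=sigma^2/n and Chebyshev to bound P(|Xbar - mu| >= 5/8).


Var(Xbar) = Var(X)/n = 6/44
Chebyshev: P(|Xbar-mu| >= 5/8) <= Var(Xbar)/(5/8)^2 = (3/22)/(25/64) = 96/275

96/275


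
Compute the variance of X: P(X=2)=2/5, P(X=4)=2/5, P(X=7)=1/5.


E[X] = 19/5, E[X^2] = 89/5
Var(X) = E[X^2] - (E[X])^2 = 89/5 - (19/5)^2 = 84/25

84/25


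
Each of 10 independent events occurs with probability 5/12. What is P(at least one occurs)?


P(at least one) = 1 - P(none)
P(none) = (1 - 5/12)^10 = (7/12)^10 = 282475249/61917364224
P(at least one) = 1 - 282475249/61917364224 = 61634888975/61917364224

61634888975/61917364224


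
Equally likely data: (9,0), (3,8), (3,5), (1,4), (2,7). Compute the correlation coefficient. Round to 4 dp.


Cov(X,Y) = -5.8800, Var(X) = 7.8400, Var(Y) = 7.7600
rho = Cov/(sqrt(VarX)*sqrt(VarY)) = -0.7539

-0.7539


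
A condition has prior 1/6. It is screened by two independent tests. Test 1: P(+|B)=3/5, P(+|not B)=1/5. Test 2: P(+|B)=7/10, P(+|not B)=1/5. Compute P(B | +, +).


After test 1: P(+) = 3/5*1/6 + 1/5*5/6 = 4/15
P(B|+) = (1/10)/(4/15) = 3/8
After test 2 (use post1 as new prior): P(+) = 7/10*3/8 + 1/5*5/8 = 31/80
P(B|+,+) = (21/80)/(31/80) = 21/31

21/31


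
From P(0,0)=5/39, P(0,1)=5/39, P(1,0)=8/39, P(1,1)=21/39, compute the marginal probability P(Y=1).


P(Y=1) = P(0,1)+P(1,1) = 5/39 + 21/39 = 26/39 = 2/3

2/3


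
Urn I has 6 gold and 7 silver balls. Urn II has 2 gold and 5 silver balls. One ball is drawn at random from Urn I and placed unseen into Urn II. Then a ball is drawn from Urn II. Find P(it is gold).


P(transfer gold) = 6/13; P(transfer silver) = 7/13
If gold transferred: Urn II has 3 gold of 8, so P(gold|gold moved) = 3/8
If silver transferred: Urn II has 2 gold of 8, so P(gold|silver moved) = 1/4
By total probability: P(gold) = 6/13*3/8 + 7/13*1/4 = 4/13

4/13


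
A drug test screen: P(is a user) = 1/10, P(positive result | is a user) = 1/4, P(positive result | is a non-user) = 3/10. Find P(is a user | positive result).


P(A) = P(A|B)P(B) + P(A|B')P(B') = 1/4*1/10 + 3/10*9/10 = 59/200
P(B|A) = P(A|B)P(B)/P(A) = (1/40)/(59/200) = 5/59

5/59


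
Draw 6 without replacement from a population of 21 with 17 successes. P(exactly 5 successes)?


P(X=5) = C(17,5)*C(4,1) / C(21,6)
= 6188*4 / 54264
= 24752/54264 = 26/57

26/57


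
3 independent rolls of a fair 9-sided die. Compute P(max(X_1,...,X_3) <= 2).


P(max <= 2) = P(all X_i <= 2) = (P(X_1 <= 2))^3
= (2/9)^3 = 8/729

8/729


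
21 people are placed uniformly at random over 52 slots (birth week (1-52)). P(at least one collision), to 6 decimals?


P(all different) = prod((52-i)/52 for i=0..20) = 0.009027
P(at least one match) = 1 - 0.009027 = 0.990973

0.990973


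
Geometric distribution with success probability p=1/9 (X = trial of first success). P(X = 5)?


P(X=5) = (1-p)^4 * p = (8/9)^4 * 1/9
= 4096/6561 * 1/9 = 4096/59049

4096/59049


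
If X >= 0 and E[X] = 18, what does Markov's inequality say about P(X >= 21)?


Markov: P(X >= a) <= E[X]/a
P(X >= 21) <= 18/21 = 6/7

6/7


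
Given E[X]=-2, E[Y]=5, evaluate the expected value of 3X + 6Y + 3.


E[3X + 6Y + 3] = 3*E[X] + 6*E[Y] + 3
= (3)*(-2) + (6)*(5) + (3)
= -6 + 30 + 3 = 27

27


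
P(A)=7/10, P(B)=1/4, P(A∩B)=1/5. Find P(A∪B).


P(A∪B) = P(A) + P(B) - P(A∩B)
= 7/10 + 1/4 - 1/5 = 3/4

3/4


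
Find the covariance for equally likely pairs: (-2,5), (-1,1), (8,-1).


E[X]=5/3, E[Y]=5/3, E[XY]=-19/3
Cov(X,Y) = E[XY] - E[X]E[Y] = -19/3 - 5/3*5/3 = -82/9

-82/9


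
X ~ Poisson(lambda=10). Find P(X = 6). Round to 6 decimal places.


P(X=6) = e^(-10) * 10^6 / 6!
≈ 0.00004539992976 * 1000000 / 720
≈ 0.063055

0.063055


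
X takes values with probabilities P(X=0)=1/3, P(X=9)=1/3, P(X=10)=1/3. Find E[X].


E[X] = sum(x * P(x))
= 0*1/3 + 9*1/3 + 10*1/3
= 19/3

19/3


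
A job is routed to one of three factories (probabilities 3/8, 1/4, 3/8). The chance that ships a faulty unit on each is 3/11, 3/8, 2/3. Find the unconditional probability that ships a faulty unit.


P(A) = P(A|B1)P(B1) + P(A|B2)P(B2) + P(A|B3)P(B3)
= 3/11*3/8 + 3/8*1/4 + 2/3*3/8
= 9/88 + 3/32 + 1/4 = 157/352

157/352


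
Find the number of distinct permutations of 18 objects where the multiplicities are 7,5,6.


18! = 6402373705728000
Denominator: 7!=5040 * 5!=120 * 6!=720
Coefficient = 6402373705728000 / 435456000 = 14702688

14702688


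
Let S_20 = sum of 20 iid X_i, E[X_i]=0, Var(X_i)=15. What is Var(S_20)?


By independence, Var(S_n) = n*Var(X_1) = 20*15 = 300

300


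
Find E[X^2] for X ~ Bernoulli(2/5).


For Bernoulli: X in {0,1}
E[X^2] = 0^2*(1-2/5) + 1^2*2/5 = 2/5

2/5


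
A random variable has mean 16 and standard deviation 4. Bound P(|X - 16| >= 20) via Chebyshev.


k = 20/4 = 5
Chebyshev: P(|X-mu| >= k*sigma) <= 1/k^2 = 1/5^2 = 1/25

1/25


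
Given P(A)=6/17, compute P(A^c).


P(A') = 1 - P(A) = 1 - 6/17 = 11/17

11/17


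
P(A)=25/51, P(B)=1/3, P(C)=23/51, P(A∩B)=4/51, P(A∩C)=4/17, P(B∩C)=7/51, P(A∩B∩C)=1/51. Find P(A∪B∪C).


P(A∪B∪C) = P(A)+P(B)+P(C) - P(AB)-P(AC)-P(BC) + P(ABC)
= 25/51+1/3+23/51 - 4/51-4/17-7/51 + 1/51
= 43/51

43/51


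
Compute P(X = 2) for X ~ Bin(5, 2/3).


P(X=2) = C(5,2) * p^2 * (1-p)^3
= 10 * 4/9 * 1/27
= 40/243

40/243


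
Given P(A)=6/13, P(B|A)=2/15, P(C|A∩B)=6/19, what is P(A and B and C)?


P(A∩B∩C) = P(A) * P(B|A) * P(C|A∩B)
= 6/13 * 2/15 * 6/19
= 4/65 * 6/19 = 24/1235

24/1235


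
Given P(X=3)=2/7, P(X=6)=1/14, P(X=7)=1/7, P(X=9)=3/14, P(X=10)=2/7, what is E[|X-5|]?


E[|X-5|] = sum(g(x)*P(x))
= 2*2/7 + 1*1/14 + 2*1/7 + 4*3/14 + 5*2/7
= 45/14

45/14


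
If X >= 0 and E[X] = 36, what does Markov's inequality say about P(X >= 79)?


Markov: P(X >= a) <= E[X]/a
P(X >= 79) <= 36/79

36/79


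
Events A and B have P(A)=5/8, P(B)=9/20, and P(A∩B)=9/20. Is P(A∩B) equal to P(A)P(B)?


P(A)*P(B) = 5/8*9/20 = 9/32
P(A∩B) = 9/20 != 9/32, so not independent

No, A and B are not independent


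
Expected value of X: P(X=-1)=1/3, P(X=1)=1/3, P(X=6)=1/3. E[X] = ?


E[X] = sum(x * P(x))
= -1*1/3 + 1*1/3 + 6*1/3
= 2

2


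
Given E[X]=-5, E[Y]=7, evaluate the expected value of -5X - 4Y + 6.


E[-5X - 4Y + 6] = -5*E[X] - 4*E[Y] + 6
= (-5)*(-5) + (-4)*(7) + (6)
= 25 - 28 + 6 = 3

3


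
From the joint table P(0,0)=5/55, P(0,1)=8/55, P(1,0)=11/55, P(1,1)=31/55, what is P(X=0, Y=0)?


Read from table: P(X=0, Y=0) = 5/55 = 1/11

1/11


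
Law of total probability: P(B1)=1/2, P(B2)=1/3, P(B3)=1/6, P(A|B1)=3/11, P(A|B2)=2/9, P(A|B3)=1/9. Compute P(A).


P(A) = P(A|B1)P(B1) + P(A|B2)P(B2) + P(A|B3)P(B3)
= 3/11*1/2 + 2/9*1/3 + 1/9*1/6
= 3/22 + 2/27 + 1/54 = 68/297

68/297


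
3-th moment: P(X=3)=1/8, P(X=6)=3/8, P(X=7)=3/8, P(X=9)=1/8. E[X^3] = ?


E[X^3] = sum(x^3 * P(x))
= 27*1/8 + 216*3/8 + 343*3/8 + 729*1/8
= 2433/8

2433/8


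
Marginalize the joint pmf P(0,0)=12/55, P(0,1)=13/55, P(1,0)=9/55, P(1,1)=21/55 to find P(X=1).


P(X=1) = P(1,0)+P(1,1) = 9/55 + 21/55 = 30/55 = 6/11

6/11


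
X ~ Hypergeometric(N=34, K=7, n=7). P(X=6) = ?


P(X=6) = C(7,6)*C(27,1) / C(34,7)
= 7*27 / 5379616
= 189/5379616

189/5379616


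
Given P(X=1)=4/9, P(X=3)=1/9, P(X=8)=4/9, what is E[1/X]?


E[1/X] = sum(g(x)*P(x))
= 1*4/9 + 1/3*1/9 + 1/8*4/9
= 29/54

29/54


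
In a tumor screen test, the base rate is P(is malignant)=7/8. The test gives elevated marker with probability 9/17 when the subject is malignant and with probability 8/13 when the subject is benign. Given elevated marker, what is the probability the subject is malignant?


P(A) = P(A|B)P(B) + P(A|B')P(B') = 9/17*7/8 + 8/13*1/8 = 955/1768
P(B|A) = P(A|B)P(B)/P(A) = (63/136)/(955/1768) = 819/955

819/955


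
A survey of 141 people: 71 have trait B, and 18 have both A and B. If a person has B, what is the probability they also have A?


P(A|B) = P(A∩B)/P(B) = (18/141)/(71/141) = 18/71

18/71


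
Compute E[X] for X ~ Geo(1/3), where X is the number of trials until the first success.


For geometric (trials until first success), E[X] = 1/p = 1/(1/3) = 3

3


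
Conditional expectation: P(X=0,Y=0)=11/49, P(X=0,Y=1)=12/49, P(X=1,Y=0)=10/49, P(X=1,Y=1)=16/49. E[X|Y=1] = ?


P(Y=1) = 28/49
E[X|Y=1] = (0*12 + 1*16)/28 = 16/28 = 4/7

4/7


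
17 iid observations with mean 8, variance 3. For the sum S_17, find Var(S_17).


By independence, Var(S_n) = n*Var(X_1) = 17*3 = 51

51


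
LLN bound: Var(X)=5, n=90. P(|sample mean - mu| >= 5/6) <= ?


Var(Xbar) = Var(X)/n = 5/90
Chebyshev: P(|Xbar-mu| >= 5/6) <= Var(Xbar)/(5/6)^2 = (1/18)/(25/36) = 2/25

2/25


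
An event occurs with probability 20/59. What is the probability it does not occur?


P(A') = 1 - P(A) = 1 - 20/59 = 39/59

39/59


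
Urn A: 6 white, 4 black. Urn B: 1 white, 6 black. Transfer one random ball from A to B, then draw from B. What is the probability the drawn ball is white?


P(transfer white) = 6/10 = 3/5; P(transfer black) = 2/5
If white transferred: Urn II has 2 white of 8, so P(white|white moved) = 1/4
If black transferred: Urn II has 1 white of 8, so P(white|black moved) = 1/8
By total probability: P(white) = 3/5*1/4 + 2/5*1/8 = 1/5

1/5


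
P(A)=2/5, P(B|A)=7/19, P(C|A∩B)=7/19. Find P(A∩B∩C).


P(A∩B∩C) = P(A) * P(B|A) * P(C|A∩B)
= 2/5 * 7/19 * 7/19
= 14/95 * 7/19 = 98/1805

98/1805


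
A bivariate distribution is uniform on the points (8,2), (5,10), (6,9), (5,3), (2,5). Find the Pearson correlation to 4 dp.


Cov(X,Y) = -1.1600, Var(X) = 3.7600, Var(Y) = 10.1600
rho = Cov/(sqrt(VarX)*sqrt(VarY)) = -0.1877

-0.1877


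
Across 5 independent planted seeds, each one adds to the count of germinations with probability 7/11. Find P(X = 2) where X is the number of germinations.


P(X=2) = C(5,2) * p^2 * (1-p)^3
= 10 * 49/121 * 64/1331
= 31360/161051

31360/161051


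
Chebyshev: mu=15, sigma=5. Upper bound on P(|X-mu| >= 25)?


k = 25/5 = 5
Chebyshev: P(|X-mu| >= k*sigma) <= 1/k^2 = 1/5^2 = 1/25

1/25


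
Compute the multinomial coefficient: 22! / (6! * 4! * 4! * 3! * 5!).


22! = 1124000727777607680000
Denominator: 6!=720 * 4!=24 * 4!=24 * 3!=6 * 5!=120
Coefficient = 1124000727777607680000 / 298598400 = 3764255695200

3764255695200


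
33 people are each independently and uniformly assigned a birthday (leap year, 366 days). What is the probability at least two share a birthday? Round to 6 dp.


P(all different) = prod((366-i)/366 for i=0..32) = 0.225976
P(at least one match) = 1 - 0.225976 = 0.774024

0.774024


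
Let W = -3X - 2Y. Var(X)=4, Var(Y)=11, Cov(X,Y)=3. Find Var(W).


Var(-3X - 2Y) = (-3)^2*Var(X) + (-2)^2*Var(Y) + 2*(-3)*(-2)*Cov(X,Y)
= 9*4 + 4*11 + 12*3
= 36 + 44 + 36 = 116

116


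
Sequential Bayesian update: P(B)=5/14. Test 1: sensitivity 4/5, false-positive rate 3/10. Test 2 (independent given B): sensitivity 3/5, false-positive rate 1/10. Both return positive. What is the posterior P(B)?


After test 1: P(+) = 4/5*5/14 + 3/10*9/14 = 67/140
P(B|+) = (2/7)/(67/140) = 40/67
After test 2 (use post1 as new prior): P(+) = 3/5*40/67 + 1/10*27/67 = 267/670
P(B|+,+) = (24/67)/(267/670) = 80/89

80/89


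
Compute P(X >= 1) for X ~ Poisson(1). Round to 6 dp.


P(X>=1) = 1 - P(X<=0) = 1 - (e^(-1)*1^0/0!)
≈ 1 - 0.3678794412 = 0.6321205588
≈ 0.632121

0.632121


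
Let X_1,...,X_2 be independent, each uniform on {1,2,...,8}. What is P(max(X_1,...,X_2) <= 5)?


P(max <= 5) = P(all X_i <= 5) = (P(X_1 <= 5))^2
= (5/8)^2 = 25/64

25/64


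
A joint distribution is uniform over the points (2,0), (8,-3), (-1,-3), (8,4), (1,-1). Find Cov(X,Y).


E[X]=18/5, E[Y]=-3/5, E[XY]=2
Cov(X,Y) = E[XY] - E[X]E[Y] = 2 - 18/5*-3/5 = 104/25

104/25


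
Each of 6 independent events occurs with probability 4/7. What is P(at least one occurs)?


P(at least one) = 1 - P(none)
P(none) = (1 - 4/7)^6 = (3/7)^6 = 729/117649
P(at least one) = 1 - 729/117649 = 116920/117649

116920/117649


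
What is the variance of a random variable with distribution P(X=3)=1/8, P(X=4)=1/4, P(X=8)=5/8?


E[X] = 51/8, E[X^2] = 361/8
Var(X) = E[X^2] - (E[X])^2 = 361/8 - (51/8)^2 = 287/64

287/64


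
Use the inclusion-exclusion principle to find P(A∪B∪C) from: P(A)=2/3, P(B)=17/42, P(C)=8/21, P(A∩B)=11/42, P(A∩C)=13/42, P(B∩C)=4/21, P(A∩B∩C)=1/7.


P(A∪B∪C) = P(A)+P(B)+P(C) - P(AB)-P(AC)-P(BC) + P(ABC)
= 2/3+17/42+8/21 - 11/42-13/42-4/21 + 1/7
= 5/6

5/6


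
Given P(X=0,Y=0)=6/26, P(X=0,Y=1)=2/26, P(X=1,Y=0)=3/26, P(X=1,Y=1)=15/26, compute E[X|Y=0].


P(Y=0) = 9/26
E[X|Y=0] = (0*6 + 1*3)/9 = 3/9 = 1/3

1/3


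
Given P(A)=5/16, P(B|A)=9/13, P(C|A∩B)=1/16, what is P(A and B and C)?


P(A∩B∩C) = P(A) * P(B|A) * P(C|A∩B)
= 5/16 * 9/13 * 1/16
= 45/208 * 1/16 = 45/3328

45/3328


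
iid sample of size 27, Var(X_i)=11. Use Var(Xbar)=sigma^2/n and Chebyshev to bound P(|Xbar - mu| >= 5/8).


Var(Xbar) = Var(X)/n = 11/27
Chebyshev: P(|Xbar-mu| >= 5/8) <= Var(Xbar)/(5/8)^2 = (11/27)/(25/64) = 704/675
Bound exceeds 1, so trivial bound: 1

1


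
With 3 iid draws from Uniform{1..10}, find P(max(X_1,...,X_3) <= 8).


P(max <= 8) = P(all X_i <= 8) = (P(X_1 <= 8))^3
= (8/10)^3 = (4/5)^3 = 64/125

64/125


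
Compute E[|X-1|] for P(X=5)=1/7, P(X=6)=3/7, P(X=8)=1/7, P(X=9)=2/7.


E[|X-1|] = sum(g(x)*P(x))
= 4*1/7 + 5*3/7 + 7*1/7 + 8*2/7
= 6

6


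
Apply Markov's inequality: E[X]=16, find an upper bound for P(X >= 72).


Markov: P(X >= a) <= E[X]/a
P(X >= 72) <= 16/72 = 2/9

2/9


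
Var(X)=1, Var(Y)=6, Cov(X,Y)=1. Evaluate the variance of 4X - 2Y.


Var(4X - 2Y) = 4^2*Var(X) + (-2)^2*Var(Y) + 2*4*(-2)*Cov(X,Y)
= 16*1 + 4*6 - 16*1
= 16 + 24 - 16 = 24

24


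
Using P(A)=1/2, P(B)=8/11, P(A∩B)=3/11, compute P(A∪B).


P(A∪B) = P(A) + P(B) - P(A∩B)
= 1/2 + 8/11 - 3/11 = 21/22

21/22


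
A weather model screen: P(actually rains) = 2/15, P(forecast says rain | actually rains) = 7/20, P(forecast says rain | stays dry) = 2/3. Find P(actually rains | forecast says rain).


P(A) = P(A|B)P(B) + P(A|B')P(B') = 7/20*2/15 + 2/3*13/15 = 281/450
P(B|A) = P(A|B)P(B)/P(A) = (7/150)/(281/450) = 21/281

21/281


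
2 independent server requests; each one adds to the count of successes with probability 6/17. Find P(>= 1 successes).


P(at least one) = 1 - P(none)
P(none) = (1 - 6/17)^2 = (11/17)^2 = 121/289
P(at least one) = 1 - 121/289 = 168/289

168/289


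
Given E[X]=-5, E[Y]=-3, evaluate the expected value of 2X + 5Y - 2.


E[2X + 5Y - 2] = 2*E[X] + 5*E[Y] - 2
= (2)*(-5) + (5)*(-3) + (-2)
= -10 - 15 - 2 = -27

-27


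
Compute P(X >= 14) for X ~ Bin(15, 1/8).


P(X>=14) = P(X=14) + P(X=15)
= 105/35184372088832 + 1/35184372088832
= 53/17592186044416

53/17592186044416


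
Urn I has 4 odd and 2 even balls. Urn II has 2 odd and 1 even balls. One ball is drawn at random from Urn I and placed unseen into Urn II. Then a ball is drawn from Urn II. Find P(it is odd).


P(transfer odd) = 4/6 = 2/3; P(transfer even) = 1/3
If odd transferred: Urn II has 3 odd of 4, so P(odd|odd moved) = 3/4
If even transferred: Urn II has 2 odd of 4, so P(odd|even moved) = 1/2
By total probability: P(odd) = 2/3*3/4 + 1/3*1/2 = 2/3

2/3


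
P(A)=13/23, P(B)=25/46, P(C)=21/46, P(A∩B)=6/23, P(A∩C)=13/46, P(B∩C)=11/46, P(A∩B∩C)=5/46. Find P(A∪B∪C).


P(A∪B∪C) = P(A)+P(B)+P(C) - P(AB)-P(AC)-P(BC) + P(ABC)
= 13/23+25/46+21/46 - 6/23-13/46-11/46 + 5/46
= 41/46

41/46


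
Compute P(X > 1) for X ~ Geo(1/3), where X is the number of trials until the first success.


P(X > 1) = P(first 1 trials all fail) = (1-p)^1 = (2/3)^1 = 2/3

2/3


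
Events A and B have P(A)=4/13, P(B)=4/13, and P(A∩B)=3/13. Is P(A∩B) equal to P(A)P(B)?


P(A)*P(B) = 4/13*4/13 = 16/169
P(A∩B) = 3/13 != 16/169, so not independent

No, A and B are not independent


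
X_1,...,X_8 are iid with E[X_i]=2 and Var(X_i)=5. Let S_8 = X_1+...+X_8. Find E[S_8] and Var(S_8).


E[S_n] = n*mu = 8*2 = 16
Var(S_n) = n*sigma^2 = 8*5 = 40

E[S_8]=16, Var(S_8)=40


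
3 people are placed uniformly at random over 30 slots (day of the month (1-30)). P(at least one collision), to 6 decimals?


P(all different) = prod((30-i)/30 for i=0..2) = 0.902222
P(at least one match) = 1 - 0.902222 = 0.097778

0.097778


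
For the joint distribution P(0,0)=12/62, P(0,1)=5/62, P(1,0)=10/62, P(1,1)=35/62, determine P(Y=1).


P(Y=1) = P(0,1)+P(1,1) = 5/62 + 35/62 = 40/62 = 20/31

20/31


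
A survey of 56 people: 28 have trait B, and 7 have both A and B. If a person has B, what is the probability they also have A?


P(A|B) = P(A∩B)/P(B) = (7/56)/(28/56) = 7/28 = 1/4

1/4


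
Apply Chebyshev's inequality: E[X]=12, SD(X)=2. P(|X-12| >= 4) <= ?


k = 4/2 = 2
Chebyshev: P(|X-mu| >= k*sigma) <= 1/k^2 = 1/2^2 = 1/4

1/4


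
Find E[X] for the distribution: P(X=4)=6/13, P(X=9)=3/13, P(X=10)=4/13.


E[X] = sum(x * P(x))
= 4*6/13 + 9*3/13 + 10*4/13
= 7

7


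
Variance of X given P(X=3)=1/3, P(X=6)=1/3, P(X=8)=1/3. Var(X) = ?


E[X] = 17/3, E[X^2] = 109/3
Var(X) = E[X^2] - (E[X])^2 = 109/3 - (17/3)^2 = 38/9

38/9


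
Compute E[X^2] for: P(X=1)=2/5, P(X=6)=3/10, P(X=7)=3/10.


E[X^2] = sum(x^2 * P(x))
= 1*2/5 + 36*3/10 + 49*3/10
= 259/10

259/10


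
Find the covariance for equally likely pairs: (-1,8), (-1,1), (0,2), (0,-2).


E[X]=-1/2, E[Y]=9/4, E[XY]=-9/4
Cov(X,Y) = E[XY] - E[X]E[Y] = -9/4 + 1/2*9/4 = -9/8

-9/8


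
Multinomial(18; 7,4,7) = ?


18! = 6402373705728000
Denominator: 7!=5040 * 4!=24 * 7!=5040
Coefficient = 6402373705728000 / 609638400 = 10501920

10501920


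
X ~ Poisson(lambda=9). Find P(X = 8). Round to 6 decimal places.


P(X=8) = e^(-9) * 9^8 / 8!
≈ 0.0001234098041 * 43046721 / 40320
≈ 0.131756

0.131756


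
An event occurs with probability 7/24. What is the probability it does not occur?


P(A') = 1 - P(A) = 1 - 7/24 = 17/24

17/24


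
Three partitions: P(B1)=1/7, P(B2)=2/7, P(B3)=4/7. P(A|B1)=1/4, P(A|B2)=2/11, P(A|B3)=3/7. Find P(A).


P(A) = P(A|B1)P(B1) + P(A|B2)P(B2) + P(A|B3)P(B3)
= 1/4*1/7 + 2/11*2/7 + 3/7*4/7
= 1/28 + 4/77 + 12/49 = 717/2156

717/2156


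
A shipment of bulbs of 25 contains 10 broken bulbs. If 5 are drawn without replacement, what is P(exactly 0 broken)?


P(X=0) = C(10,0)*C(15,5) / C(25,5)
= 1*3003 / 53130
= 3003/53130 = 13/230

13/230


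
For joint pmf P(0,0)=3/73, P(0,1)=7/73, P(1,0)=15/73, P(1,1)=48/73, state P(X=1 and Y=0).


Read from table: P(X=1, Y=0) = 15/73

15/73


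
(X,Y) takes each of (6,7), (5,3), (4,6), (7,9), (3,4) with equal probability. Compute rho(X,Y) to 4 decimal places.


Cov(X,Y) = 2.2000, Var(X) = 2.0000, Var(Y) = 4.5600
rho = Cov/(sqrt(VarX)*sqrt(VarY)) = 0.7285

0.7285


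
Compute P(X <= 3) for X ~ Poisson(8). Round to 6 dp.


P(X<=3) = e^(-8)*8^0/0! + e^(-8)*8^1/1! + e^(-8)*8^2/2! + e^(-8)*8^3/3!
≈ 0.0003354626 + 0.0026837010 + 0.0107348041 + 0.0286261442
= 0.0423801119
≈ 0.042380

0.042380


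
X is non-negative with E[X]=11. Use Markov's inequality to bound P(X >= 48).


Markov: P(X >= a) <= E[X]/a
P(X >= 48) <= 11/48

11/48


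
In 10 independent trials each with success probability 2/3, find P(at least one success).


P(at least one) = 1 - P(none)
P(none) = (1 - 2/3)^10 = (1/3)^10 = 1/59049
P(at least one) = 1 - 1/59049 = 59048/59049

59048/59049


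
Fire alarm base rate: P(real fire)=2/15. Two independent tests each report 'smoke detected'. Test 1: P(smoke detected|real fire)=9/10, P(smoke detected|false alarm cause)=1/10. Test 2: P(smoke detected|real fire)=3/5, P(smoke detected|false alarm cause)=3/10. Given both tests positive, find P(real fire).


After test 1: P(+) = 9/10*2/15 + 1/10*13/15 = 31/150
P(B|+) = (3/25)/(31/150) = 18/31
After test 2 (use post1 as new prior): P(+) = 3/5*18/31 + 3/10*13/31 = 147/310
P(B|+,+) = (54/155)/(147/310) = 36/49

36/49


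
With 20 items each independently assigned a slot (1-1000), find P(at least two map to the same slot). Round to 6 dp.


P(all different) = prod((1000-i)/1000 for i=0..19) = 0.825928
P(at least one match) = 1 - 0.825928 = 0.174072

0.174072


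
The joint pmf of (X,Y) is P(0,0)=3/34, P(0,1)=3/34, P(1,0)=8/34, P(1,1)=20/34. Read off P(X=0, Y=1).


Read from table: P(X=0, Y=1) = 3/34

3/34


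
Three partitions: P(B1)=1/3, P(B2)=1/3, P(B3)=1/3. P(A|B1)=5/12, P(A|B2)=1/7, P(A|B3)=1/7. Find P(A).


P(A) = P(A|B1)P(B1) + P(A|B2)P(B2) + P(A|B3)P(B3)
= 5/12*1/3 + 1/7*1/3 + 1/7*1/3
= 5/36 + 1/21 + 1/21 = 59/252

59/252


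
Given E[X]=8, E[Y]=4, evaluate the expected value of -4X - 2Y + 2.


E[-4X - 2Y + 2] = -4*E[X] - 2*E[Y] + 2
= (-4)*(8) + (-2)*(4) + (2)
= -32 - 8 + 2 = -38

-38


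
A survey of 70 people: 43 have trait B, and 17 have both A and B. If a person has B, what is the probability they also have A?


P(A|B) = P(A∩B)/P(B) = (17/70)/(43/70) = 17/43

17/43


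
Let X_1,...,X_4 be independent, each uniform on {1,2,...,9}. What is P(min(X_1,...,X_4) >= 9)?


P(min >= 9) = P(all X_i >= 9) = (P(X_1 >= 9))^4
= (1/9)^4 = 1/6561

1/6561


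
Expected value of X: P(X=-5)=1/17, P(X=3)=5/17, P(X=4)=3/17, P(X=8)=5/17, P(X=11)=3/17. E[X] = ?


E[X] = sum(x * P(x))
= -5*1/17 + 3*5/17 + 4*3/17 + 8*5/17 + 11*3/17
= 95/17

95/17


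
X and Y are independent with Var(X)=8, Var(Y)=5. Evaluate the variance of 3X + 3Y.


Independence => Cov(X,Y)=0
Var(3X + 3Y) = 3^2*Var(X) + 3^2*Var(Y)
= 9*8 + 9*5 = 117

117


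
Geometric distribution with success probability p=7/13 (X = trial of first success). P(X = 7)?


P(X=7) = (1-p)^6 * p = (6/13)^6 * 7/13
= 46656/4826809 * 7/13 = 326592/62748517

326592/62748517


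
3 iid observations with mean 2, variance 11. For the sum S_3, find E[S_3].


E[S_n] = n*E[X_1] = 3*2 = 6

6


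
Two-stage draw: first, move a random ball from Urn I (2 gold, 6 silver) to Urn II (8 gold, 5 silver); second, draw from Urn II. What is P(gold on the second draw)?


P(transfer gold) = 2/8 = 1/4; P(transfer silver) = 3/4
If gold transferred: Urn II has 9 gold of 14, so P(gold|gold moved) = 9/14
If silver transferred: Urn II has 8 gold of 14, so P(gold|silver moved) = 4/7
By total probability: P(gold) = 1/4*9/14 + 3/4*4/7 = 33/56

33/56


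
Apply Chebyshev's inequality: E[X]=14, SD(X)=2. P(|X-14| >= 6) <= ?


k = 6/2 = 3
Chebyshev: P(|X-mu| >= k*sigma) <= 1/k^2 = 1/3^2 = 1/9

1/9


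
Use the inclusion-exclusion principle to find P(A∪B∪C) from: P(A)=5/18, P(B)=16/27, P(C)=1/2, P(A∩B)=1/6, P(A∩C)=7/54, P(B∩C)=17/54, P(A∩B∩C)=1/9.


P(A∪B∪C) = P(A)+P(B)+P(C) - P(AB)-P(AC)-P(BC) + P(ABC)
= 5/18+16/27+1/2 - 1/6-7/54-17/54 + 1/9
= 47/54

47/54


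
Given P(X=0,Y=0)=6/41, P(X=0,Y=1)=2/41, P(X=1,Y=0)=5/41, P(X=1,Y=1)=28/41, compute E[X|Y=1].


P(Y=1) = 30/41
E[X|Y=1] = (0*2 + 1*28)/30 = 28/30 = 14/15

14/15


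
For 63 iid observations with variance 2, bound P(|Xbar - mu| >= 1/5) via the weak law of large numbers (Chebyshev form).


Var(Xbar) = Var(X)/n = 2/63
Chebyshev: P(|Xbar-mu| >= 1/5) <= Var(Xbar)/(1/5)^2 = (2/63)/(1/25) = 50/63

50/63


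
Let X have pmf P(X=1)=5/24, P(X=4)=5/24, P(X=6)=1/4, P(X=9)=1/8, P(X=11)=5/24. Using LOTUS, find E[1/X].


E[1/X] = sum(g(x)*P(x))
= 1*5/24 + 1/4*5/24 + 1/6*1/4 + 1/9*1/8 + 1/11*5/24
= 1061/3168

1061/3168


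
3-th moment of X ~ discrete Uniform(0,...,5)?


E[X^3] = (1/6) * sum(x^3 for x=0..5)
= 225/6 = 75/2

75/2


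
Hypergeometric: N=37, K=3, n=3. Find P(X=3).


P(X=3) = C(3,3)*C(34,0) / C(37,3)
= 1*1 / 7770
= 1/7770

1/7770


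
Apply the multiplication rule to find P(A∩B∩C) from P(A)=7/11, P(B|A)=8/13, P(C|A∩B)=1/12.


P(A∩B∩C) = P(A) * P(B|A) * P(C|A∩B)
= 7/11 * 8/13 * 1/12
= 56/143 * 1/12 = 14/429

14/429


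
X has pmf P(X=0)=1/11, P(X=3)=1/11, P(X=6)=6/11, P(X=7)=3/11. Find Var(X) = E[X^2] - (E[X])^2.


E[X] = 60/11, E[X^2] = 372/11
Var(X) = E[X^2] - (E[X])^2 = 372/11 - (60/11)^2 = 492/121

492/121


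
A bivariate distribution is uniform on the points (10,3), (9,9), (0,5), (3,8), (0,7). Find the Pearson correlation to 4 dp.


Cov(X,Y) = -1.1600, Var(X) = 18.6400, Var(Y) = 4.6400
rho = Cov/(sqrt(VarX)*sqrt(VarY)) = -0.1247

-0.1247


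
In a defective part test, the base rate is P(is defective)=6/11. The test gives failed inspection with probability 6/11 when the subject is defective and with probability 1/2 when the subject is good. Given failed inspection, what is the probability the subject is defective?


P(A) = P(A|B)P(B) + P(A|B')P(B') = 6/11*6/11 + 1/2*5/11 = 127/242
P(B|A) = P(A|B)P(B)/P(A) = (36/121)/(127/242) = 72/127

72/127


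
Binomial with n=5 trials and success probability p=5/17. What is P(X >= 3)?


P(X>=3) = P(X=3) + P(X=4) + P(X=5)
= 180000/1419857 + 37500/1419857 + 3125/1419857
= 220625/1419857

220625/1419857


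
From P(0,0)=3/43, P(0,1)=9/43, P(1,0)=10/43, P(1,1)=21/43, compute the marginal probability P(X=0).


P(X=0) = P(0,0)+P(0,1) = 3/43 + 9/43 = 12/43

12/43


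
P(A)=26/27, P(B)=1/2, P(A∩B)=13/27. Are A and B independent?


P(A)*P(B) = 26/27*1/2 = 13/27
P(A∩B) = 13/27, which equals P(A)P(B), so independent

Yes, A and B are independent


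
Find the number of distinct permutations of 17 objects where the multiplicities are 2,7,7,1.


17! = 355687428096000
Denominator: 2!=2 * 7!=5040 * 7!=5040 * 1!=1
Coefficient = 355687428096000 / 50803200 = 7001280

7001280


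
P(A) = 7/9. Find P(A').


P(A') = 1 - P(A) = 1 - 7/9 = 2/9

2/9


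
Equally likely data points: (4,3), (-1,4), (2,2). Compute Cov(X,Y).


E[X]=5/3, E[Y]=3, E[XY]=4
Cov(X,Y) = E[XY] - E[X]E[Y] = 4 - 5/3*3 = -1

-1


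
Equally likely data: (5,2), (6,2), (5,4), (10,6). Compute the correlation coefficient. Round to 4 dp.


Cov(X,Y) = 2.7500, Var(X) = 4.2500, Var(Y) = 2.7500
rho = Cov/(sqrt(VarX)*sqrt(VarY)) = 0.8044

0.8044


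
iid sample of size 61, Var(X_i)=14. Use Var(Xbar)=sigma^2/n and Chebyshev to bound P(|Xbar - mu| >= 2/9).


Var(Xbar) = Var(X)/n = 14/61
Chebyshev: P(|Xbar-mu| >= 2/9) <= Var(Xbar)/(2/9)^2 = (14/61)/(4/81) = 567/122
Bound exceeds 1, so trivial bound: 1

1


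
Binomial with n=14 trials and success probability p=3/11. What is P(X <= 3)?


P(X<=3) = P(X=0) + P(X=1) + P(X=2) + P(X=3)
= 4398046511104/379749833583241 + 23089744183296/379749833583241 + 56281251446784/379749833583241 + 84421877170176/379749833583241
= 15290083573760/34522712143931

15290083573760/34522712143931


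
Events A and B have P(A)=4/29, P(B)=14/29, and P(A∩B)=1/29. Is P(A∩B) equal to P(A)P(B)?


P(A)*P(B) = 4/29*14/29 = 56/841
P(A∩B) = 1/29 != 56/841, so not independent

No, A and B are not independent


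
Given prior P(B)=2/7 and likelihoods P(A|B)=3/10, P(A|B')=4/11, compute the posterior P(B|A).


P(A) = P(A|B)P(B) + P(A|B')P(B') = 3/10*2/7 + 4/11*5/7 = 19/55
P(B|A) = P(A|B)P(B)/P(A) = (3/35)/(19/55) = 33/133

33/133


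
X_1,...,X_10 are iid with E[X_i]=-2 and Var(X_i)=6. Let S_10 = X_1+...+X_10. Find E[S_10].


E[S_n] = n*E[X_1] = 10*-2 = -20

-20


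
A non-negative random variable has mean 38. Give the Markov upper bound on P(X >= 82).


Markov: P(X >= a) <= E[X]/a
P(X >= 82) <= 38/82 = 19/41

19/41


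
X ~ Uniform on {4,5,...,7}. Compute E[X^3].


E[X^3] = (1/4) * sum(x^3 for x=4..7)
= 748/4 = 187

187


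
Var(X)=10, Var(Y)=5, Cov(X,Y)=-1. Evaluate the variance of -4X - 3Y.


Var(-4X - 3Y) = (-4)^2*Var(X) + (-3)^2*Var(Y) + 2*(-4)*(-3)*Cov(X,Y)
= 16*10 + 9*5 + 24*(-1)
= 160 + 45 - 24 = 181

181


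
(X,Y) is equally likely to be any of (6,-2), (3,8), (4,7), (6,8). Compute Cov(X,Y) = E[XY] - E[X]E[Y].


E[X]=19/4, E[Y]=21/4, E[XY]=22
Cov(X,Y) = E[XY] - E[X]E[Y] = 22 - 19/4*21/4 = -47/16

-47/16


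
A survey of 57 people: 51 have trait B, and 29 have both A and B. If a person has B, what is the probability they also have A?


P(A|B) = P(A∩B)/P(B) = (29/57)/(51/57) = 29/51

29/51


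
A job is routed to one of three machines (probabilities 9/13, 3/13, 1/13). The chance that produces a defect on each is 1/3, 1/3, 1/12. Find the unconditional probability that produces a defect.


P(A) = P(A|B1)P(B1) + P(A|B2)P(B2) + P(A|B3)P(B3)
= 1/3*9/13 + 1/3*3/13 + 1/12*1/13
= 3/13 + 1/13 + 1/156 = 49/156

49/156


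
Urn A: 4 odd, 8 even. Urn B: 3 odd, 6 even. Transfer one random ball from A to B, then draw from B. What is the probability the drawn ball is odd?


P(transfer odd) = 4/12 = 1/3; P(transfer even) = 2/3
If odd transferred: Urn II has 4 odd of 10, so P(odd|odd moved) = 2/5
If even transferred: Urn II has 3 odd of 10, so P(odd|even moved) = 3/10
By total probability: P(odd) = 1/3*2/5 + 2/3*3/10 = 1/3

1/3


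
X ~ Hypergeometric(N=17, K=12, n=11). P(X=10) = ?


P(X=10) = C(12,10)*C(5,1) / C(17,11)
= 66*5 / 12376
= 330/12376 = 165/6188

165/6188


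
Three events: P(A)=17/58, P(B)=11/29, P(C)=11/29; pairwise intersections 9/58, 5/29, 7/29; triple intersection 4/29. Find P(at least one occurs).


P(A∪B∪C) = P(A)+P(B)+P(C) - P(AB)-P(AC)-P(BC) + P(ABC)
= 17/58+11/29+11/29 - 9/58-5/29-7/29 + 4/29
= 18/29

18/29


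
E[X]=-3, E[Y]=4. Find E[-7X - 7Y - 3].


E[-7X - 7Y - 3] = -7*E[X] - 7*E[Y] - 3
= (-7)*(-3) + (-7)*(4) + (-3)
= 21 - 28 - 3 = -10

-10


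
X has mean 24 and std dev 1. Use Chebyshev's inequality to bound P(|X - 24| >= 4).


k = 4/1 = 4
Chebyshev: P(|X-mu| >= k*sigma) <= 1/k^2 = 1/4^2 = 1/16

1/16


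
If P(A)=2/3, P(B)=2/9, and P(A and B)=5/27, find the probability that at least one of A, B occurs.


P(A∪B) = P(A) + P(B) - P(A∩B)
= 2/3 + 2/9 - 5/27 = 19/27

19/27


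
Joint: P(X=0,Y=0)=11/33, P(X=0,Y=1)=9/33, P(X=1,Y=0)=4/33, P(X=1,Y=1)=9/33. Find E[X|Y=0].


P(Y=0) = 15/33
E[X|Y=0] = (0*11 + 1*4)/15 = 4/15

4/15


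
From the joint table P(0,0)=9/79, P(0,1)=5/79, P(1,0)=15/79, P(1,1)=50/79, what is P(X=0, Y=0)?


Read from table: P(X=0, Y=0) = 9/79

9/79


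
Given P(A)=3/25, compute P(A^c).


P(A') = 1 - P(A) = 1 - 3/25 = 22/25

22/25


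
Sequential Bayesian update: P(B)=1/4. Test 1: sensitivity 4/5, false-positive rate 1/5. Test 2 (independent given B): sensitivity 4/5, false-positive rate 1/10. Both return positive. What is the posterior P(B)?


After test 1: P(+) = 4/5*1/4 + 1/5*3/4 = 7/20
P(B|+) = (1/5)/(7/20) = 4/7
After test 2 (use post1 as new prior): P(+) = 4/5*4/7 + 1/10*3/7 = 1/2
P(B|+,+) = (16/35)/(1/2) = 32/35

32/35


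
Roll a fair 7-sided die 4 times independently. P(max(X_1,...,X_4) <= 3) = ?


P(max <= 3) = P(all X_i <= 3) = (P(X_1 <= 3))^4
= (3/7)^4 = 81/2401

81/2401


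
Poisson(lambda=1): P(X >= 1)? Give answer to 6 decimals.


P(X>=1) = 1 - P(X<=0) = 1 - (e^(-1)*1^0/0!)
≈ 1 - 0.3678794412 = 0.6321205588
≈ 0.632121

0.632121


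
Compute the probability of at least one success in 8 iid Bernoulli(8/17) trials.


P(at least one) = 1 - P(none)
P(none) = (1 - 8/17)^8 = (9/17)^8 = 43046721/6975757441
P(at least one) = 1 - 43046721/6975757441 = 6932710720/6975757441

6932710720/6975757441


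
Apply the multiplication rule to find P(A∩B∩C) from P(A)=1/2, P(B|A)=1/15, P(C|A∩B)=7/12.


P(A∩B∩C) = P(A) * P(B|A) * P(C|A∩B)
= 1/2 * 1/15 * 7/12
= 1/30 * 7/12 = 7/360

7/360


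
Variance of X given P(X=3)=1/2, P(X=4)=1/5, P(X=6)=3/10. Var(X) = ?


E[X] = 41/10, E[X^2] = 37/2
Var(X) = E[X^2] - (E[X])^2 = 37/2 - (41/10)^2 = 169/100

169/100


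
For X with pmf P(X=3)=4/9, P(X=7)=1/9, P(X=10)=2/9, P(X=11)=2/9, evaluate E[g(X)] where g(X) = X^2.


E[X^2] = sum(g(x)*P(x))
= 9*4/9 + 49*1/9 + 100*2/9 + 121*2/9
= 527/9

527/9


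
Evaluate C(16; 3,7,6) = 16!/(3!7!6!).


16! = 20922789888000
Denominator: 3!=6 * 7!=5040 * 6!=720
Coefficient = 20922789888000 / 21772800 = 960960

960960


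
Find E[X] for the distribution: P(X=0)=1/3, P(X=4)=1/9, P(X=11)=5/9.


E[X] = sum(x * P(x))
= 0*1/3 + 4*1/9 + 11*5/9
= 59/9

59/9


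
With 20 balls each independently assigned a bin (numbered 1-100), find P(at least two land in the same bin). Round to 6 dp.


P(all different) = prod((100-i)/100 for i=0..19) = 0.130400
P(at least one match) = 1 - 0.130400 = 0.869600

0.869600


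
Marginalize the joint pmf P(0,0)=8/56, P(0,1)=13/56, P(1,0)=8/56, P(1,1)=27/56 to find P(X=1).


P(X=1) = P(1,0)+P(1,1) = 8/56 + 27/56 = 35/56 = 5/8

5/8


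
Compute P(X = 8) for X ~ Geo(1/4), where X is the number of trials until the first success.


P(X=8) = (1-p)^7 * p = (3/4)^7 * 1/4
= 2187/16384 * 1/4 = 2187/65536

2187/65536


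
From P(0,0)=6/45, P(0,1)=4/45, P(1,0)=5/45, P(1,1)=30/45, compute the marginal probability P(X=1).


P(X=1) = P(1,0)+P(1,1) = 5/45 + 30/45 = 35/45 = 7/9

7/9


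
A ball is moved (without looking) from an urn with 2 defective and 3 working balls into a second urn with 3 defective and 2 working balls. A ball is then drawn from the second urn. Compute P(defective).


P(transfer defective) = 2/5; P(transfer working) = 3/5
If defective transferred: Urn II has 4 defective of 6, so P(defective|defective moved) = 2/3
If working transferred: Urn II has 3 defective of 6, so P(defective|working moved) = 1/2
By total probability: P(defective) = 2/5*2/3 + 3/5*1/2 = 17/30

17/30


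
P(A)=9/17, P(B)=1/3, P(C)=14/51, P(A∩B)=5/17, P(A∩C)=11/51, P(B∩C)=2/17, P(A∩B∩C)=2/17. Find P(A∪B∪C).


P(A∪B∪C) = P(A)+P(B)+P(C) - P(AB)-P(AC)-P(BC) + P(ABC)
= 9/17+1/3+14/51 - 5/17-11/51-2/17 + 2/17
= 32/51

32/51


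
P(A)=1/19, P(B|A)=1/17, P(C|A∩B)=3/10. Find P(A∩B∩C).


P(A∩B∩C) = P(A) * P(B|A) * P(C|A∩B)
= 1/19 * 1/17 * 3/10
= 1/323 * 3/10 = 3/3230

3/3230


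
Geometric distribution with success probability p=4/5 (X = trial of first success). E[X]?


For geometric (trials until first success), E[X] = 1/p = 1/(4/5) = 5/4

5/4


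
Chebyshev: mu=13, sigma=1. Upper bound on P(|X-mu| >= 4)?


k = 4/1 = 4
Chebyshev: P(|X-mu| >= k*sigma) <= 1/k^2 = 1/4^2 = 1/16

1/16


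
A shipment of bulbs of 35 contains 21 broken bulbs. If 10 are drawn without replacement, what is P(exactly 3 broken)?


P(X=3) = C(21,3)*C(14,7) / C(35,10)
= 1330*3432 / 183579396
= 4564560/183579396 = 380/15283

380/15283


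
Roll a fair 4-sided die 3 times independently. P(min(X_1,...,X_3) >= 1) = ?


P(min >= 1) = P(all X_i >= 1) = (P(X_1 >= 1))^3
= (4/4)^3 = 1^3 = 1

1


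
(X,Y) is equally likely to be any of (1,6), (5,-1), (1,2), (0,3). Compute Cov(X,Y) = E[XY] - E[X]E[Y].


E[X]=7/4, E[Y]=5/2, E[XY]=3/4
Cov(X,Y) = E[XY] - E[X]E[Y] = 3/4 - 7/4*5/2 = -29/8

-29/8


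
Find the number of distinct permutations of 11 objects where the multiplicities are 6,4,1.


11! = 39916800
Denominator: 6!=720 * 4!=24 * 1!=1
Coefficient = 39916800 / 17280 = 2310

2310


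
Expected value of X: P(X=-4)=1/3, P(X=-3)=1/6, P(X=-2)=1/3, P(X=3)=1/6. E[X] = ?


E[X] = sum(x * P(x))
= -4*1/3 - 3*1/6 - 2*1/3 + 3*1/6
= -2

-2


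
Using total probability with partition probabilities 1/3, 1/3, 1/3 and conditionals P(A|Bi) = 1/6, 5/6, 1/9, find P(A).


P(A) = P(A|B1)P(B1) + P(A|B2)P(B2) + P(A|B3)P(B3)
= 1/6*1/3 + 5/6*1/3 + 1/9*1/3
= 1/18 + 5/18 + 1/27 = 10/27

10/27


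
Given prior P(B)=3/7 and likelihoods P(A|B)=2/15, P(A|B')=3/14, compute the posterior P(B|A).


P(A) = P(A|B)P(B) + P(A|B')P(B') = 2/15*3/7 + 3/14*4/7 = 44/245
P(B|A) = P(A|B)P(B)/P(A) = (2/35)/(44/245) = 7/22

7/22


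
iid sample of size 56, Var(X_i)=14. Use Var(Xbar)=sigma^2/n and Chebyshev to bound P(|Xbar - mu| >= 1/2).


Var(Xbar) = Var(X)/n = 14/56
Chebyshev: P(|Xbar-mu| >= 1/2) <= Var(Xbar)/(1/2)^2 = (1/4)/(1/4) = 1

1


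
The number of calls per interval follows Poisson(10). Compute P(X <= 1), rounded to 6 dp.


P(X<=1) = e^(-10)*10^0/0! + e^(-10)*10^1/1!
≈ 0.0000453999 + 0.0004539993
= 0.0004993992
≈ 0.000499

0.000499


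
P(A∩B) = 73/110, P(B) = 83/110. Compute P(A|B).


P(A|B) = P(A∩B)/P(B) = (73/110)/(83/110) = 73/83

73/83


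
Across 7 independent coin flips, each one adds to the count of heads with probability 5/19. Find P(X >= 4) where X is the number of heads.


P(X>=4) = P(X=4) + P(X=5) + P(X=6) + P(X=7)
= 60025000/893871739 + 12862500/893871739 + 1531250/893871739 + 78125/893871739
= 74496875/893871739

74496875/893871739


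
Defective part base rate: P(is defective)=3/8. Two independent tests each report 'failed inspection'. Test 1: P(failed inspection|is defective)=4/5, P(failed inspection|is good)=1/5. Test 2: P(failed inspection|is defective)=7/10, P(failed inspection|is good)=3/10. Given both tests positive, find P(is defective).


After test 1: P(+) = 4/5*3/8 + 1/5*5/8 = 17/40
P(B|+) = (3/10)/(17/40) = 12/17
After test 2 (use post1 as new prior): P(+) = 7/10*12/17 + 3/10*5/17 = 99/170
P(B|+,+) = (42/85)/(99/170) = 28/33

28/33


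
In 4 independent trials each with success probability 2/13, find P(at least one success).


P(at least one) = 1 - P(none)
P(none) = (1 - 2/13)^4 = (11/13)^4 = 14641/28561
P(at least one) = 1 - 14641/28561 = 13920/28561

13920/28561


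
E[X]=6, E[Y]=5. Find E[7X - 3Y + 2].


E[7X - 3Y + 2] = 7*E[X] - 3*E[Y] + 2
= (7)*(6) + (-3)*(5) + (2)
= 42 - 15 + 2 = 29

29


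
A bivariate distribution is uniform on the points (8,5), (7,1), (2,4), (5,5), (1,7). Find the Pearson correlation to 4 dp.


Cov(X,Y) = -2.8400, Var(X) = 7.4400, Var(Y) = 3.8400
rho = Cov/(sqrt(VarX)*sqrt(VarY)) = -0.5313

-0.5313


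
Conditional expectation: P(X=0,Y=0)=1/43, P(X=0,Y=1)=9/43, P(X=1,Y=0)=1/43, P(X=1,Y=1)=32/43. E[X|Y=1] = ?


P(Y=1) = 41/43
E[X|Y=1] = (0*9 + 1*32)/41 = 32/41

32/41


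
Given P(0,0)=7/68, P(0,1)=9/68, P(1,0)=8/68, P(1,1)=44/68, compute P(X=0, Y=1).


Read from table: P(X=0, Y=1) = 9/68

9/68


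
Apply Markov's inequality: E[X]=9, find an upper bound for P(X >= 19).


Markov: P(X >= a) <= E[X]/a
P(X >= 19) <= 9/19

9/19


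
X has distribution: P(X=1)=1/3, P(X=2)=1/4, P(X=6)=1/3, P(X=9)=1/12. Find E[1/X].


E[1/X] = sum(g(x)*P(x))
= 1*1/3 + 1/2*1/4 + 1/6*1/3 + 1/9*1/12
= 113/216

113/216


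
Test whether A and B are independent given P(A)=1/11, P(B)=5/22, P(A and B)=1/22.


P(A)*P(B) = 1/11*5/22 = 5/242
P(A∩B) = 1/22 != 5/242, so not independent

No, A and B are not independent


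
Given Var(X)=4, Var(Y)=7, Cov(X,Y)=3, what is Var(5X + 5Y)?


Var(5X + 5Y) = 5^2*Var(X) + 5^2*Var(Y) + 2*5*5*Cov(X,Y)
= 25*4 + 25*7 + 50*3
= 100 + 175 + 150 = 425

425


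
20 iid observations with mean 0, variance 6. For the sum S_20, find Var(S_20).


By independence, Var(S_n) = n*Var(X_1) = 20*6 = 120

120


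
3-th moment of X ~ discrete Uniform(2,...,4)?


E[X^3] = (1/3) * sum(x^3 for x=2..4)
= 99/3 = 33

33


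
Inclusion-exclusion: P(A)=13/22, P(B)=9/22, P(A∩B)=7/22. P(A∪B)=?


P(A∪B) = P(A) + P(B) - P(A∩B)
= 13/22 + 9/22 - 7/22 = 15/22

15/22


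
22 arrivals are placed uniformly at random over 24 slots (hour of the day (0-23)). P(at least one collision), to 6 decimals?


P(all different) = prod((24-i)/24 for i=0..21) = 0.000000
P(at least one match) = 1 - 0.000000 = 1.000000

1.000000
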